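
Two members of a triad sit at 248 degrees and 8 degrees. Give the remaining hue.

128°

A triad spaces three hues 120° apart.
The full set is {8°, 128°, 248°}.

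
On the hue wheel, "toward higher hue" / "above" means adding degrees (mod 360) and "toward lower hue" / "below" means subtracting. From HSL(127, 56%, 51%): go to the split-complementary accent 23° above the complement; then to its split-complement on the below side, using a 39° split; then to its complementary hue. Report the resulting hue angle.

127 + 203 = 330°   (split-comp 23° ↑)
330 + 141 = 471 → 471 − 360 = 111°   (split-comp 39° ↓)
111 + 180 = 291°   (complement)

291°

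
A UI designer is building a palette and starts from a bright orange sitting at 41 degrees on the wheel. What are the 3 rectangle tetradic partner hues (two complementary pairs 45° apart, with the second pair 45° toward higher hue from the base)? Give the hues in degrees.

41 + 45 = 86°
41 + 180 = 221°
41 + 225 = 266°

86°, 221°, and 266°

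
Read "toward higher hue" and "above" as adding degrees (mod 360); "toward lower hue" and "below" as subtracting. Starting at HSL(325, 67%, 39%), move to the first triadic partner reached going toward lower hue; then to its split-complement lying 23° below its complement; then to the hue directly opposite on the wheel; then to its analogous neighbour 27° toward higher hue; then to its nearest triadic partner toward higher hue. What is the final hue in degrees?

triadic ↓ −120°: 325 − 120 = 205°
split-comp 23° ↓ +157°: 205 + 157 = 362 → 362 − 360 = 2°
complement +180°: 2 + 180 = 182°
analog 27° ↑ +27°: 182 + 27 = 209°
triadic ↑ +120°: 209 + 120 = 329°

329°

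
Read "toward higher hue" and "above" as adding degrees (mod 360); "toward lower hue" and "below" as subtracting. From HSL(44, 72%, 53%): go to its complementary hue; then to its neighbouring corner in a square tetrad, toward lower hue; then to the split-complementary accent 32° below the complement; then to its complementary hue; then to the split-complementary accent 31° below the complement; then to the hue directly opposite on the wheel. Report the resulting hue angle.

44 + 180 = 224°   (complement)
224 − 90 = 134°   (square ↓)
134 + 148 = 282°   (split-comp 32° ↓)
282 + 180 = 462 → 462 − 360 = 102°   (complement)
102 + 149 = 251°   (split-comp 31° ↓)
251 + 180 = 431 → 431 − 360 = 71°   (complement)

71°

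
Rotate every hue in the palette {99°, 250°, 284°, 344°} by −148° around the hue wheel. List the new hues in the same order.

311°, 102°, 136°, 196°

99 − 148 = -49 → -49 + 360 = 311°
250 − 148 = 102°
284 − 148 = 136°
344 − 148 = 196°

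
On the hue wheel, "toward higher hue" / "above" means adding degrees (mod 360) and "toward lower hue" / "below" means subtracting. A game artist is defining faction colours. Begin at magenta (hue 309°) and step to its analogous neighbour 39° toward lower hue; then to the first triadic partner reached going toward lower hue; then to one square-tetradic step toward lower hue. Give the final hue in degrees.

60°

analog 39° ↓ −39°: 309 − 39 = 270°
triadic ↓ −120°: 270 − 120 = 150°
square ↓ −90°: 150 − 90 = 60°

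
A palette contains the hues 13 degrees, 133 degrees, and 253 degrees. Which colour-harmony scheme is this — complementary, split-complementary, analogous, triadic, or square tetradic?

triadic

Sort the hues: 13°, 133°, 253°.
Successive gaps around the wheel: 120°, 120°, 120°.
Three hues equally spaced 120° apart form a triad.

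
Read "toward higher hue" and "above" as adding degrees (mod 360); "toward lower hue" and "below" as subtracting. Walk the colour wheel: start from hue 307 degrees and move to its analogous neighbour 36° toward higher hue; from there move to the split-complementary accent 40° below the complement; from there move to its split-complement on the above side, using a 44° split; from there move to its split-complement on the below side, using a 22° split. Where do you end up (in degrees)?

+36° (analog 36° ↑): 307 + 36 = 343°
+140° (split-comp 40° ↓): 343 + 140 = 483 → 483 − 360 = 123°
+224° (split-comp 44° ↑): 123 + 224 = 347°
+158° (split-comp 22° ↓): 347 + 158 = 505 → 505 − 360 = 145°

145°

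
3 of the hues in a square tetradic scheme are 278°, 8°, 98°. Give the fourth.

A square tetradic scheme places four hues every 90°.
The full set through 8° is {8°, 98°, 188°, 278°}.
Given {8°, 98°, 278°}, the missing hue is 188°.

188°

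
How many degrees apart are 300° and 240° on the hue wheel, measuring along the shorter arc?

|300 − 240| = 60.
60 ≤ 180, so the shorter arc is 60°.

60°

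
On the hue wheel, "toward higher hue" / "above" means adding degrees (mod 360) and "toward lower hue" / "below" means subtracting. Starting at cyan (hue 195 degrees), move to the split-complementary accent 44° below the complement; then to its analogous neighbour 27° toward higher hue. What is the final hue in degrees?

split-comp 44° ↓ +136°: 195 + 136 = 331°
analog 27° ↑ +27°: 331 + 27 = 358°

358°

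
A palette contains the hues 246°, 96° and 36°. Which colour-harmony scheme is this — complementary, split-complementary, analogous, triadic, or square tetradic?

split-complementary

Sort the hues: 36°, 96°, 246°.
Successive gaps around the wheel: 60°, 150°, 150°.
Two 150° gaps and one 60° gap — a base hue opposite a pair of accents 30° either side of its complement — is the split-complementary pattern.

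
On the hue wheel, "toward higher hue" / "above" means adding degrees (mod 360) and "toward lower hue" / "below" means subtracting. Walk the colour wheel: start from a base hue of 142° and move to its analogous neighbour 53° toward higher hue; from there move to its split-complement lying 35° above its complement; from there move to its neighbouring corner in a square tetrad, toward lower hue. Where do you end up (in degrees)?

analog 53° ↑ +53°: 142 + 53 = 195°
split-comp 35° ↑ +215°: 195 + 215 = 410 → 410 − 360 = 50°
square ↓ −90°: 50 − 90 = -40 → -40 + 360 = 320°

320°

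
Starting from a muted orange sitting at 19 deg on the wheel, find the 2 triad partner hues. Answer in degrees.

139° and 259°

A triad places three hues 120° apart.
19 + 120 = 139°
19 + 240 = 259°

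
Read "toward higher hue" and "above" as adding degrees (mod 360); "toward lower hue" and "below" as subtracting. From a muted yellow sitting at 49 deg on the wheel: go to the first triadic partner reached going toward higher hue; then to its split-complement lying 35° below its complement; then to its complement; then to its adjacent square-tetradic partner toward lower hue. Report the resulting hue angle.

44°

triadic ↑ +120°: 49 + 120 = 169°
split-comp 35° ↓ +145°: 169 + 145 = 314°
complement +180°: 314 + 180 = 494 → 494 − 360 = 134°
square ↓ −90°: 134 − 90 = 44°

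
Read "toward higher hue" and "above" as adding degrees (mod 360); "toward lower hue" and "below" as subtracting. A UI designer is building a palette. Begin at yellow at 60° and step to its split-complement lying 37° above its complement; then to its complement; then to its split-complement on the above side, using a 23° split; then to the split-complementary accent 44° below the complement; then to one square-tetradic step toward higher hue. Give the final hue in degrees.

166°

split-comp 37° ↑ +217°: 60 + 217 = 277°
complement +180°: 277 + 180 = 457 → 457 − 360 = 97°
split-comp 23° ↑ +203°: 97 + 203 = 300°
split-comp 44° ↓ +136°: 300 + 136 = 436 → 436 − 360 = 76°
square ↑ +90°: 76 + 90 = 166°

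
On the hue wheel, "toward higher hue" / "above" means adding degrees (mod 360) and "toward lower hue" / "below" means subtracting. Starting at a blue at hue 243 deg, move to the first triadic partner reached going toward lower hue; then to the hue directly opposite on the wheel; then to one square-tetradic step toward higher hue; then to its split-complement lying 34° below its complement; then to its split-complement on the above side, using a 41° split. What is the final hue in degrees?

−120° (triadic ↓): 243 − 120 = 123°
+180° (complement): 123 + 180 = 303°
+90° (square ↑): 303 + 90 = 393 → 393 − 360 = 33°
+146° (split-comp 34° ↓): 33 + 146 = 179°
+221° (split-comp 41° ↑): 179 + 221 = 400 → 400 − 360 = 40°

40°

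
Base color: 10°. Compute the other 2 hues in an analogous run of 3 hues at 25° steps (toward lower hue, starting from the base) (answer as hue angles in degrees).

345° and 320°

Analogous hues sit every 25° along the wheel.
10 − 25 = -15 → -15 + 360 = 345°
10 − 50 = -40 → -40 + 360 = 320°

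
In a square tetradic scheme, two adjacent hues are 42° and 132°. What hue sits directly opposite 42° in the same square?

A square tetradic scheme places four hues 90° apart; opposite corners are 180° apart.
42 + 180 = 222°

222°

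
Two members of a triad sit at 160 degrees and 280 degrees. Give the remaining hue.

A triad spaces three hues 120° apart.
The full set is {40°, 160°, 280°}.

40°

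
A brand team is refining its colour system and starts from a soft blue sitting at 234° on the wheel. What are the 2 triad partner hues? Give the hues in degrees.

A triad places three hues 120° apart.
234 + 120 = 354°
234 + 240 = 474 → 474 − 360 = 114°

354° and 114°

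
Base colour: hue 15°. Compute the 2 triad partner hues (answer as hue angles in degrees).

15 + 120 = 135°
15 + 240 = 255°

135° and 255°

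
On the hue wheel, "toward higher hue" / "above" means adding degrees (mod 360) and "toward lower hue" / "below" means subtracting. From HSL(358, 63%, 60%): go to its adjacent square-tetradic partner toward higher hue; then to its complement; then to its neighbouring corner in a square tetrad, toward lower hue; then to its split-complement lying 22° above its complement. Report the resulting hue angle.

20°

358 + 90 = 448 → 448 − 360 = 88°   (square ↑)
88 + 180 = 268°   (complement)
268 − 90 = 178°   (square ↓)
178 + 202 = 380 → 380 − 360 = 20°   (split-comp 22° ↑)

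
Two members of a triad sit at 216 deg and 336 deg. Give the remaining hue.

A triad spaces three hues 120° apart.
The full set is {96°, 216°, 336°}.

96°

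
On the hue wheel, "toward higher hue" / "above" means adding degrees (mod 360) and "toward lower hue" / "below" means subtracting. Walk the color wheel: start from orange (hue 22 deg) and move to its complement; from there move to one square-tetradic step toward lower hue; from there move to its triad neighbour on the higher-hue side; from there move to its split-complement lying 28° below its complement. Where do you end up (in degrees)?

complement +180°: 22 + 180 = 202°
square ↓ −90°: 202 − 90 = 112°
triadic ↑ +120°: 112 + 120 = 232°
split-comp 28° ↓ +152°: 232 + 152 = 384 → 384 − 360 = 24°

24°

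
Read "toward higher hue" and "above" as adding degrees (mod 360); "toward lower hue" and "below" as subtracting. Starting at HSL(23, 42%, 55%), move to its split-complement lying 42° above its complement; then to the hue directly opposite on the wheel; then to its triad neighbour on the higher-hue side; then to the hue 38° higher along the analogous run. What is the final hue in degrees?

+222° (split-comp 42° ↑): 23 + 222 = 245°
+180° (complement): 245 + 180 = 425 → 425 − 360 = 65°
+120° (triadic ↑): 65 + 120 = 185°
+38° (analog 38° ↑): 185 + 38 = 223°

223°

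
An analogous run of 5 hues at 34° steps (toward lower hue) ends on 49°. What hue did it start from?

185°

4 steps of 34° (toward lower hue) give a net shift of −136°.
Start = end − shift: 49 + 136 = 185°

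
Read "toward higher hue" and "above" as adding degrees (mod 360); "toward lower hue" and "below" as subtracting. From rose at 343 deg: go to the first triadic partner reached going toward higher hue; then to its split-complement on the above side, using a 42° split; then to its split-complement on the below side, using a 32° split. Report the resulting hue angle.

triadic ↑ +120°: 343 + 120 = 463 → 463 − 360 = 103°
split-comp 42° ↑ +222°: 103 + 222 = 325°
split-comp 32° ↓ +148°: 325 + 148 = 473 → 473 − 360 = 113°

113°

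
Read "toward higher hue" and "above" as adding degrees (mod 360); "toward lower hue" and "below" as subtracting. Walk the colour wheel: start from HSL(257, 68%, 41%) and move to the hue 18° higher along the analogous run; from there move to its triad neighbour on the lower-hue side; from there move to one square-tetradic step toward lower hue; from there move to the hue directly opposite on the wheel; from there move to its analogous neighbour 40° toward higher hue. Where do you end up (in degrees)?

285°

analog 18° ↑ +18°: 257 + 18 = 275°
triadic ↓ −120°: 275 − 120 = 155°
square ↓ −90°: 155 − 90 = 65°
complement +180°: 65 + 180 = 245°
analog 40° ↑ +40°: 245 + 40 = 285°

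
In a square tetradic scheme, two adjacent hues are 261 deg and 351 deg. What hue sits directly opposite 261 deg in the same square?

A square tetradic scheme places four hues 90° apart; opposite corners are 180° apart.
261 + 180 = 441 → 441 − 360 = 81°

81°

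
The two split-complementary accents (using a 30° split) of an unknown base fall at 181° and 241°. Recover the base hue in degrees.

31°

The accents sit 30° either side of the complement, so the complement is their short-arc midpoint on the wheel.
Short-arc midpoint of 181° and 241°: 211°.
Base is 180° from the complement: 211 − 180 = 31°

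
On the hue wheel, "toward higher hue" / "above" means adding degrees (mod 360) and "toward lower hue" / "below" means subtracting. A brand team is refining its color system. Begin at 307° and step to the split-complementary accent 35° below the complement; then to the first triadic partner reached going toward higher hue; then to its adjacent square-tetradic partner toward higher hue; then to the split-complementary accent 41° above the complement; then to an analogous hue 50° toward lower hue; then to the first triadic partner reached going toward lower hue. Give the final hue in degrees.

353°

307 + 145 = 452 → 452 − 360 = 92°   (split-comp 35° ↓)
92 + 120 = 212°   (triadic ↑)
212 + 90 = 302°   (square ↑)
302 + 221 = 523 → 523 − 360 = 163°   (split-comp 41° ↑)
163 − 50 = 113°   (analog 50° ↓)
113 − 120 = -7 → -7 + 360 = 353°   (triadic ↓)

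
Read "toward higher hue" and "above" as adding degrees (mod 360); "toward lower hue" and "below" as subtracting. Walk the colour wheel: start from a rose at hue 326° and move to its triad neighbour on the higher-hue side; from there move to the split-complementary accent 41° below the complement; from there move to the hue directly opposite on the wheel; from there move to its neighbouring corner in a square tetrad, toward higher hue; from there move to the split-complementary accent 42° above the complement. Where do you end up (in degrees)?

357°

+120° (triadic ↑): 326 + 120 = 446 → 446 − 360 = 86°
+139° (split-comp 41° ↓): 86 + 139 = 225°
+180° (complement): 225 + 180 = 405 → 405 − 360 = 45°
+90° (square ↑): 45 + 90 = 135°
+222° (split-comp 42° ↑): 135 + 222 = 357°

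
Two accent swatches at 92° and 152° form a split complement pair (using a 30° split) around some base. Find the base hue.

302°

The accents sit 30° either side of the complement, so the complement is their short-arc midpoint on the wheel.
Short-arc midpoint of 92° and 152°: 122°.
Base is 180° from the complement: 122 − 180 = -58 → -58 + 360 = 302°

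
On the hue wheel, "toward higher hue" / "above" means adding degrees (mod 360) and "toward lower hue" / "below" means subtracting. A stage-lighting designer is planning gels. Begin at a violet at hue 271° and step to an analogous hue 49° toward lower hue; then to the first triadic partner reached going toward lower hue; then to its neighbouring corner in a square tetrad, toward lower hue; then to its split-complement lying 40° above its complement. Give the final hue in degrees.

232°

−49° (analog 49° ↓): 271 − 49 = 222°
−120° (triadic ↓): 222 − 120 = 102°
−90° (square ↓): 102 − 90 = 12°
+220° (split-comp 40° ↑): 12 + 220 = 232°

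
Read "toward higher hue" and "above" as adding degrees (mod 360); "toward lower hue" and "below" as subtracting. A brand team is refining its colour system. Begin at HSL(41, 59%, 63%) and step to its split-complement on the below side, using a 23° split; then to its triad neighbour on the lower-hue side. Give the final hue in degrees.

78°

41 + 157 = 198°   (split-comp 23° ↓)
198 − 120 = 78°   (triadic ↓)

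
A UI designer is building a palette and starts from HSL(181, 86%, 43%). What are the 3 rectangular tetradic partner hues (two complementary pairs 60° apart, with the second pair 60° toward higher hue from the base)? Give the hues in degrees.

241°, 1°, 61°

A rectangular tetradic uses two complementary pairs 60° apart: offsets 0°, 60°, 180°, 240°.
181 + 60 = 241°
181 + 180 = 361 → 361 − 360 = 1°
181 + 240 = 421 → 421 − 360 = 61°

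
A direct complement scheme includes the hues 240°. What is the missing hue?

The complement sits 180° across the wheel.
The full set through 240° is {60°, 240°}.
Given {240°}, the missing hue is 60°.

60°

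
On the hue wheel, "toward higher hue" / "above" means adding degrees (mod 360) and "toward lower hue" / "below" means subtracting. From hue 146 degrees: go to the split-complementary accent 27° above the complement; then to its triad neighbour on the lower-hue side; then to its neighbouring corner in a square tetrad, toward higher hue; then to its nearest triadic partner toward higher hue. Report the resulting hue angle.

146 + 207 = 353°   (split-comp 27° ↑)
353 − 120 = 233°   (triadic ↓)
233 + 90 = 323°   (square ↑)
323 + 120 = 443 → 443 − 360 = 83°   (triadic ↑)

83°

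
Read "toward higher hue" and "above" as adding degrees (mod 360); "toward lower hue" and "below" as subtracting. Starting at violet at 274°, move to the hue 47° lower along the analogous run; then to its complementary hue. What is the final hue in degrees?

47°

−47° (analog 47° ↓): 274 − 47 = 227°
+180° (complement): 227 + 180 = 407 → 407 − 360 = 47°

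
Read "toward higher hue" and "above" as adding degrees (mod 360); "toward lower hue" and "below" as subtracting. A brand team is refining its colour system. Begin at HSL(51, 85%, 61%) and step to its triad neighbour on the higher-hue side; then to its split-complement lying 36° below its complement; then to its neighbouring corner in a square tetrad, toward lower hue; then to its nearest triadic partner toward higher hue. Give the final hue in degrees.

triadic ↑ +120°: 51 + 120 = 171°
split-comp 36° ↓ +144°: 171 + 144 = 315°
square ↓ −90°: 315 − 90 = 225°
triadic ↑ +120°: 225 + 120 = 345°

345°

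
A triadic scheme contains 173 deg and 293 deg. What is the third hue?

53°

A triad spaces three hues 120° apart.
The full set is {53°, 173°, 293°}.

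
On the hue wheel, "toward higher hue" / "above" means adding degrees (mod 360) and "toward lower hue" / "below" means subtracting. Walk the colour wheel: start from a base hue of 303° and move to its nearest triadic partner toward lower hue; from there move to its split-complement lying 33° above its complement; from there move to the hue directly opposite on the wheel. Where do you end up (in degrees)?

216°

−120° (triadic ↓): 303 − 120 = 183°
+213° (split-comp 33° ↑): 183 + 213 = 396 → 396 − 360 = 36°
+180° (complement): 36 + 180 = 216°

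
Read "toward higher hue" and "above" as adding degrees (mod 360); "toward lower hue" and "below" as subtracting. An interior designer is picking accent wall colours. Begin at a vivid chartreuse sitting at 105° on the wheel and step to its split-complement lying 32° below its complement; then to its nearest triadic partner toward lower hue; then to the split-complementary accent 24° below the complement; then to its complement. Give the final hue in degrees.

+148° (split-comp 32° ↓): 105 + 148 = 253°
−120° (triadic ↓): 253 − 120 = 133°
+156° (split-comp 24° ↓): 133 + 156 = 289°
+180° (complement): 289 + 180 = 469 → 469 − 360 = 109°

109°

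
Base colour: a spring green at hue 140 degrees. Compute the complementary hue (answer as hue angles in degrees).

The complement sits 180° across the wheel.
140 + 180 = 320°

320°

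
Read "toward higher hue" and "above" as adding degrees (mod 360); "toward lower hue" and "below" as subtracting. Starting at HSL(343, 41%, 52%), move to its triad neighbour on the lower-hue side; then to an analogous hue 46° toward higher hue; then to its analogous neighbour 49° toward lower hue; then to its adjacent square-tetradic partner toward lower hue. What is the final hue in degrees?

triadic ↓ −120°: 343 − 120 = 223°
analog 46° ↑ +46°: 223 + 46 = 269°
analog 49° ↓ −49°: 269 − 49 = 220°
square ↓ −90°: 220 − 90 = 130°

130°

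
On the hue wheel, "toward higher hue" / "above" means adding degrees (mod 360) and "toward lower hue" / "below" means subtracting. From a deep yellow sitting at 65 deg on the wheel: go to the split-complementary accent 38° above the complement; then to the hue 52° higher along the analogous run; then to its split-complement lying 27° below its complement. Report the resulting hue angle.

128°

+218° (split-comp 38° ↑): 65 + 218 = 283°
+52° (analog 52° ↑): 283 + 52 = 335°
+153° (split-comp 27° ↓): 335 + 153 = 488 → 488 − 360 = 128°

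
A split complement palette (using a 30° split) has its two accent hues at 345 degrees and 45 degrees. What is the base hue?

195°

The accents sit 30° either side of the complement, so the complement is their short-arc midpoint on the wheel.
Short-arc midpoint of 345° and 45°: 15°.
Base is 180° from the complement: 15 − 180 = -165 → -165 + 360 = 195°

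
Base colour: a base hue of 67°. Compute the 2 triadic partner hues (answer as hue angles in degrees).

A triad places three hues 120° apart.
67 + 120 = 187°
67 + 240 = 307°

187° and 307°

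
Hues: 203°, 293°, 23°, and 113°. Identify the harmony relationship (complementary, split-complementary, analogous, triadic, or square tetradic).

Sort the hues: 23°, 113°, 203°, 293°.
Successive gaps around the wheel: 90°, 90°, 90°, 90°.
Four hues every 90° form a square tetradic scheme.

square tetradic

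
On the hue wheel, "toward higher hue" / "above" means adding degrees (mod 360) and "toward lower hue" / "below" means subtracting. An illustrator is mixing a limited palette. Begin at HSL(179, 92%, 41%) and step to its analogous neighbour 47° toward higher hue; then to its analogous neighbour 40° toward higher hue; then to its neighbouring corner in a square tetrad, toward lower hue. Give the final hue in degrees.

176°

analog 47° ↑ +47°: 179 + 47 = 226°
analog 40° ↑ +40°: 226 + 40 = 266°
square ↓ −90°: 266 − 90 = 176°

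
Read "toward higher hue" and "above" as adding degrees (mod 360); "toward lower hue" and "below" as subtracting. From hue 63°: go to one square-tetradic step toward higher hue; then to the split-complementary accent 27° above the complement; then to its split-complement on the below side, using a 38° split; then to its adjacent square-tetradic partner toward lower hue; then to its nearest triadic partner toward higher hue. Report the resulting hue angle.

square ↑ +90°: 63 + 90 = 153°
split-comp 27° ↑ +207°: 153 + 207 = 360 → 360 − 360 = 0°
split-comp 38° ↓ +142°: 0 + 142 = 142°
square ↓ −90°: 142 − 90 = 52°
triadic ↑ +120°: 52 + 120 = 172°

172°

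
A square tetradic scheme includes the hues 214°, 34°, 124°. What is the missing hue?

304°

A square tetradic scheme places four hues every 90°.
The full set through 34° is {34°, 124°, 214°, 304°}.
Given {34°, 124°, 214°}, the missing hue is 304°.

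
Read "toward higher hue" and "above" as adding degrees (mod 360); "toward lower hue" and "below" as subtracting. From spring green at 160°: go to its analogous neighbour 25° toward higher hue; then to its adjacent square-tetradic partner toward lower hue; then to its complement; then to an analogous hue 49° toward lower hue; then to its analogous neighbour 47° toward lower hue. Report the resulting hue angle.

+25° (analog 25° ↑): 160 + 25 = 185°
−90° (square ↓): 185 − 90 = 95°
+180° (complement): 95 + 180 = 275°
−49° (analog 49° ↓): 275 − 49 = 226°
−47° (analog 47° ↓): 226 − 47 = 179°

179°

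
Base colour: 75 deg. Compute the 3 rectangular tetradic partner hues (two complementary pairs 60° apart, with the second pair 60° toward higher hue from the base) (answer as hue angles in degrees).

A rectangular tetradic uses two complementary pairs 60° apart: offsets 0°, 60°, 180°, 240°.
75 + 60 = 135°
75 + 180 = 255°
75 + 240 = 315°

135°, 255°, and 315°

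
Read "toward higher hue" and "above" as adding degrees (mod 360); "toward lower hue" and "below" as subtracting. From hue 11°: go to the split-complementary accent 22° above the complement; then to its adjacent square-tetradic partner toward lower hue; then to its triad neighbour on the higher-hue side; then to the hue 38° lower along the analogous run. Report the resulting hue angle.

+202° (split-comp 22° ↑): 11 + 202 = 213°
−90° (square ↓): 213 − 90 = 123°
+120° (triadic ↑): 123 + 120 = 243°
−38° (analog 38° ↓): 243 − 38 = 205°

205°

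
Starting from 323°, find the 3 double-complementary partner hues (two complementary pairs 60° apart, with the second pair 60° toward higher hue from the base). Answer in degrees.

323 + 60 = 383 → 383 − 360 = 23°
323 + 180 = 503 → 503 − 360 = 143°
323 + 240 = 563 → 563 − 360 = 203°

23°, 143°, and 203°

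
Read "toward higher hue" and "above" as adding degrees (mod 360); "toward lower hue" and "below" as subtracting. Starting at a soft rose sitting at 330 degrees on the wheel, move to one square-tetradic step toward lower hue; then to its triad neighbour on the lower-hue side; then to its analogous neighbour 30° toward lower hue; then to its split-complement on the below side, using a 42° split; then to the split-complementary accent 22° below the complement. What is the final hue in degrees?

−90° (square ↓): 330 − 90 = 240°
−120° (triadic ↓): 240 − 120 = 120°
−30° (analog 30° ↓): 120 − 30 = 90°
+138° (split-comp 42° ↓): 90 + 138 = 228°
+158° (split-comp 22° ↓): 228 + 158 = 386 → 386 − 360 = 26°

26°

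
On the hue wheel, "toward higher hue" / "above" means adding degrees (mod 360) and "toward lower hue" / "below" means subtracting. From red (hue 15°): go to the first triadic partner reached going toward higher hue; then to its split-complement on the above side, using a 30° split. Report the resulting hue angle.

+120° (triadic ↑): 15 + 120 = 135°
+210° (split-comp 30° ↑): 135 + 210 = 345°

345°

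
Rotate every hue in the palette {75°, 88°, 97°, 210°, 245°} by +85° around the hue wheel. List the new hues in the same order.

160°, 173°, 182°, 295°, 330°

75 + 85 = 160°
88 + 85 = 173°
97 + 85 = 182°
210 + 85 = 295°
245 + 85 = 330°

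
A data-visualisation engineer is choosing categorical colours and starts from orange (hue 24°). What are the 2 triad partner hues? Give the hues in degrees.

144° and 264°

A triad places three hues 120° apart.
24 + 120 = 144°
24 + 240 = 264°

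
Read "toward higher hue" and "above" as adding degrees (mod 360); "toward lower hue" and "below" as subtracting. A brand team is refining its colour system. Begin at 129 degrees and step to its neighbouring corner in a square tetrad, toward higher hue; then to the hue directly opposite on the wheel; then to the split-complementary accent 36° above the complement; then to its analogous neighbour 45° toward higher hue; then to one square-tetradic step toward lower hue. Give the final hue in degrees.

square ↑ +90°: 129 + 90 = 219°
complement +180°: 219 + 180 = 399 → 399 − 360 = 39°
split-comp 36° ↑ +216°: 39 + 216 = 255°
analog 45° ↑ +45°: 255 + 45 = 300°
square ↓ −90°: 300 − 90 = 210°

210°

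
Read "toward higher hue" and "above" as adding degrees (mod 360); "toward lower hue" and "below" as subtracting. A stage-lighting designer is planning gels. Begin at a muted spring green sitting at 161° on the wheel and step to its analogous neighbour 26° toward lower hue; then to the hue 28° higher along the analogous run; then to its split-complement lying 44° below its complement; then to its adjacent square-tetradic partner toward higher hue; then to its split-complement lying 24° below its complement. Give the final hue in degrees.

161 − 26 = 135°   (analog 26° ↓)
135 + 28 = 163°   (analog 28° ↑)
163 + 136 = 299°   (split-comp 44° ↓)
299 + 90 = 389 → 389 − 360 = 29°   (square ↑)
29 + 156 = 185°   (split-comp 24° ↓)

185°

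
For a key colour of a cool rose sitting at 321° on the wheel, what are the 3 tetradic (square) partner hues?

51°, 141°, and 231°

A square tetradic scheme places four hues every 90°.
321 + 90 = 411 → 411 − 360 = 51°
321 + 180 = 501 → 501 − 360 = 141°
321 + 270 = 591 → 591 − 360 = 231°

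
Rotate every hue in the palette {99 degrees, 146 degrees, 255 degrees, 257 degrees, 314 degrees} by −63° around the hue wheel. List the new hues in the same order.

99 − 63 = 36°
146 − 63 = 83°
255 − 63 = 192°
257 − 63 = 194°
314 − 63 = 251°

36°, 83°, 192°, 194°, 251°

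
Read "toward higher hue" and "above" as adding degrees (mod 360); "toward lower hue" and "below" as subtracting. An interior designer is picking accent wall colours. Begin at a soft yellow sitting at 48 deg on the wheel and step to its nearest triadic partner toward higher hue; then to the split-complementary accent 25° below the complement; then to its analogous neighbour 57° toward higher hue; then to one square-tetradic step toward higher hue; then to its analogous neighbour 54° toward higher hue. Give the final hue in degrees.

164°

48 + 120 = 168°   (triadic ↑)
168 + 155 = 323°   (split-comp 25° ↓)
323 + 57 = 380 → 380 − 360 = 20°   (analog 57° ↑)
20 + 90 = 110°   (square ↑)
110 + 54 = 164°   (analog 54° ↑)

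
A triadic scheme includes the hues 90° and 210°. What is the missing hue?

330°

A triad places three hues 120° apart.
The full set through 90° is {90°, 210°, 330°}.
Given {90°, 210°}, the missing hue is 330°.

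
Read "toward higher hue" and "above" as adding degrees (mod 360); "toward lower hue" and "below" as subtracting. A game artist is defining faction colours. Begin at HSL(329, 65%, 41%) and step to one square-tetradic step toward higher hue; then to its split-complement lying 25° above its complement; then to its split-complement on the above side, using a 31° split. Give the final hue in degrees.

square ↑ +90°: 329 + 90 = 419 → 419 − 360 = 59°
split-comp 25° ↑ +205°: 59 + 205 = 264°
split-comp 31° ↑ +211°: 264 + 211 = 475 → 475 − 360 = 115°

115°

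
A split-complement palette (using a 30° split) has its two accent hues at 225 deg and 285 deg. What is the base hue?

The accents sit 30° either side of the complement, so the complement is their short-arc midpoint on the wheel.
Short-arc midpoint of 225° and 285°: 255°.
Base is 180° from the complement: 255 − 180 = 75°

75°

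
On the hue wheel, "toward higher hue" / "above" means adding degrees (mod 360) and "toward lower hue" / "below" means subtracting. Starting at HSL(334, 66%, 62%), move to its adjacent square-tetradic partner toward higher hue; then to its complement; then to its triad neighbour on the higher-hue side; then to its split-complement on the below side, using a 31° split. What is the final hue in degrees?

square ↑ +90°: 334 + 90 = 424 → 424 − 360 = 64°
complement +180°: 64 + 180 = 244°
triadic ↑ +120°: 244 + 120 = 364 → 364 − 360 = 4°
split-comp 31° ↓ +149°: 4 + 149 = 153°

153°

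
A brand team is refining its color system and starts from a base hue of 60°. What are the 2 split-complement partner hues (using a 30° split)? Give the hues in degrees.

Split-complementary hues sit 30° either side of the complement.
Complement of 60°: 60 + 180 = 240°
240 − 30 = 210°
240 + 30 = 270°

210° and 270°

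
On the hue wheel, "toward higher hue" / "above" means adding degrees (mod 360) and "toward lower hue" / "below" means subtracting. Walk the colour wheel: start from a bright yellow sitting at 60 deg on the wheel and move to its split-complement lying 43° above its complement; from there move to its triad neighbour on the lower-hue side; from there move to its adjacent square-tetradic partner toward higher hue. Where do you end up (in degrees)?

253°

+223° (split-comp 43° ↑): 60 + 223 = 283°
−120° (triadic ↓): 283 − 120 = 163°
+90° (square ↑): 163 + 90 = 253°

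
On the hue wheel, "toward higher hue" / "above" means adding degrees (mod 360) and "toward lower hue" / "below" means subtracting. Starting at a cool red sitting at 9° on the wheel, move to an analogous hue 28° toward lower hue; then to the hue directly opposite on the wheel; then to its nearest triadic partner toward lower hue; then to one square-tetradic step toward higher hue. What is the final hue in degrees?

analog 28° ↓ −28°: 9 − 28 = -19 → -19 + 360 = 341°
complement +180°: 341 + 180 = 521 → 521 − 360 = 161°
triadic ↓ −120°: 161 − 120 = 41°
square ↑ +90°: 41 + 90 = 131°

131°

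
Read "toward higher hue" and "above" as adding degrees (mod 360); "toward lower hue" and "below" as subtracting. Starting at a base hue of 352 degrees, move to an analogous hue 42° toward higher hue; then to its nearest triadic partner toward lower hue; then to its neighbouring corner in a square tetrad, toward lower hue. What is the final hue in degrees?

184°

analog 42° ↑ +42°: 352 + 42 = 394 → 394 − 360 = 34°
triadic ↓ −120°: 34 − 120 = -86 → -86 + 360 = 274°
square ↓ −90°: 274 − 90 = 184°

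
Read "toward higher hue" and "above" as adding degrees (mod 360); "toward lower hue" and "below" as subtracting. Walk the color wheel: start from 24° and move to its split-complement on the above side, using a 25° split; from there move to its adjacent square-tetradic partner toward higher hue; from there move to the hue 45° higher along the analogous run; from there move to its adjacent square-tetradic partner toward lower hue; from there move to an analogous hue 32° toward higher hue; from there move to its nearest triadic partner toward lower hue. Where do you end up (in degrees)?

split-comp 25° ↑ +205°: 24 + 205 = 229°
square ↑ +90°: 229 + 90 = 319°
analog 45° ↑ +45°: 319 + 45 = 364 → 364 − 360 = 4°
square ↓ −90°: 4 − 90 = -86 → -86 + 360 = 274°
analog 32° ↑ +32°: 274 + 32 = 306°
triadic ↓ −120°: 306 − 120 = 186°

186°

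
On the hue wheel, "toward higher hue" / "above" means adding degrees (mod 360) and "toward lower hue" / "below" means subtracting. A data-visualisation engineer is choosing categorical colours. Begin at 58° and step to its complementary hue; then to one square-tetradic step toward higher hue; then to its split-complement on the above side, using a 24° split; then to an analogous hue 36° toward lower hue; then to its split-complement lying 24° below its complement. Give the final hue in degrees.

complement +180°: 58 + 180 = 238°
square ↑ +90°: 238 + 90 = 328°
split-comp 24° ↑ +204°: 328 + 204 = 532 → 532 − 360 = 172°
analog 36° ↓ −36°: 172 − 36 = 136°
split-comp 24° ↓ +156°: 136 + 156 = 292°

292°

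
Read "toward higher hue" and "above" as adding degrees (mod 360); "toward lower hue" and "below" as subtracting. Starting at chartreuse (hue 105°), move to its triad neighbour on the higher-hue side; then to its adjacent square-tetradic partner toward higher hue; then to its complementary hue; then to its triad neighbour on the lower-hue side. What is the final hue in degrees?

15°

105 + 120 = 225°   (triadic ↑)
225 + 90 = 315°   (square ↑)
315 + 180 = 495 → 495 − 360 = 135°   (complement)
135 − 120 = 15°   (triadic ↓)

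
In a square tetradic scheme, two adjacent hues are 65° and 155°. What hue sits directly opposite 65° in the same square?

245°

A square tetradic scheme places four hues 90° apart; opposite corners are 180° apart.
65 + 180 = 245°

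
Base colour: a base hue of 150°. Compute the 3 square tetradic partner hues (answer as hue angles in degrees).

A square tetradic scheme places four hues every 90°.
150 + 90 = 240°
150 + 180 = 330°
150 + 270 = 420 → 420 − 360 = 60°

240°, 330°, 60°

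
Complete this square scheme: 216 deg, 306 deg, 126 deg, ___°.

36°

A square tetradic scheme places four hues every 90°.
The full set through 126° is {36°, 126°, 216°, 306°}.
Given {126°, 216°, 306°}, the missing hue is 36°.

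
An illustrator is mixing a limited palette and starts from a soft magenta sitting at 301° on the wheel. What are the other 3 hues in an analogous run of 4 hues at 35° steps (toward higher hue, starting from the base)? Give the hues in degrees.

336°, 11° and 46°

Analogous hues sit every 35° along the wheel.
301 + 35 = 336°
301 + 70 = 371 → 371 − 360 = 11°
301 + 105 = 406 → 406 − 360 = 46°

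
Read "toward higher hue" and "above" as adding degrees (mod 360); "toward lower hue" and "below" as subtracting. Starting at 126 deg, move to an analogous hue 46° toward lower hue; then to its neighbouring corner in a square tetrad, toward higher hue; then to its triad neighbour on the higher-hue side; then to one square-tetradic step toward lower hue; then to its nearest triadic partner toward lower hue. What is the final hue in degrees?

80°

analog 46° ↓ −46°: 126 − 46 = 80°
square ↑ +90°: 80 + 90 = 170°
triadic ↑ +120°: 170 + 120 = 290°
square ↓ −90°: 290 − 90 = 200°
triadic ↓ −120°: 200 − 120 = 80°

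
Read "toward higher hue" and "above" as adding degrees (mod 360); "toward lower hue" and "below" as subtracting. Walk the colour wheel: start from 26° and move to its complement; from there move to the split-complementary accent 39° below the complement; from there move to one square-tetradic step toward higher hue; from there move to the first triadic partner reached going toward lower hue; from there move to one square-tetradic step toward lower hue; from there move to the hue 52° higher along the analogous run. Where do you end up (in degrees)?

279°

complement +180°: 26 + 180 = 206°
split-comp 39° ↓ +141°: 206 + 141 = 347°
square ↑ +90°: 347 + 90 = 437 → 437 − 360 = 77°
triadic ↓ −120°: 77 − 120 = -43 → -43 + 360 = 317°
square ↓ −90°: 317 − 90 = 227°
analog 52° ↑ +52°: 227 + 52 = 279°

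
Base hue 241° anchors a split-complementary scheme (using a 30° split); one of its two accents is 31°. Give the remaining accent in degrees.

91°

Split-complementary hues sit 30° either side of the complement.
Complement of the base 241°: 241 + 180 = 421 → 421 − 360 = 61°
The given accent 31° is 30° one side of 61°; the other accent sits 30° the other side: 61 + 30 = 91°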